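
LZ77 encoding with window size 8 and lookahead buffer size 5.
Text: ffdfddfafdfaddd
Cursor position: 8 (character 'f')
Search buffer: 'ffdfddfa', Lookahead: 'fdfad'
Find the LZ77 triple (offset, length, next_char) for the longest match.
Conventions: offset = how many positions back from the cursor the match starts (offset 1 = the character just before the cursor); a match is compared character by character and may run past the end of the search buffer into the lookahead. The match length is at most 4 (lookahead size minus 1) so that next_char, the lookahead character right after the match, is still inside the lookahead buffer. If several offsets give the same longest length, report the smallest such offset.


Try each offset into the search buffer:
  offset=1 (pos 7, char 'a'): match length 0
  offset=2 (pos 6, char 'f'): match length 1
  offset=3 (pos 5, char 'd'): match length 0
  offset=4 (pos 4, char 'd'): match length 0
  offset=5 (pos 3, char 'f'): match length 2
  offset=6 (pos 2, char 'd'): match length 0
  offset=7 (pos 1, char 'f'): match length 3
  offset=8 (pos 0, char 'f'): match length 1
Longest match has length 3 at offset 7.
next_char = character at position 8 + 3 = 11 -> 'a'

Best match: offset=7, length=3 (matching 'fdf' starting at position 1)
LZ77 triple: (7, 3, 'a')


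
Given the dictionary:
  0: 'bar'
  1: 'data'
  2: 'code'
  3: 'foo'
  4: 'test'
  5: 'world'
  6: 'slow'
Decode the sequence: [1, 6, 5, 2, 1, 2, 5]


Look up each index in the dictionary:
  1 -> 'data'
  6 -> 'slow'
  5 -> 'world'
  2 -> 'code'
  1 -> 'data'
  2 -> 'code'
  5 -> 'world'

Decoded: "data slow world code data code world"


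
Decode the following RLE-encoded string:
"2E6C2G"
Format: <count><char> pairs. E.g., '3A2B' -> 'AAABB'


Expanding each <count><char> pair:
  2E -> 'EE'
  6C -> 'CCCCCC'
  2G -> 'GG'

Decoded = EECCCCCCGG


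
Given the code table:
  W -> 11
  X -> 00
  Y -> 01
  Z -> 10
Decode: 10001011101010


Decoding:
10 -> Z
00 -> X
10 -> Z
11 -> W
10 -> Z
10 -> Z
10 -> Z


Result: ZXZWZZZ


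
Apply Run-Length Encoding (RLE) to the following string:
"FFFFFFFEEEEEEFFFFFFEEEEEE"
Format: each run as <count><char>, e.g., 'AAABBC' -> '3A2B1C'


Scanning runs left to right:
  i=0: run of 'F' x 7 -> '7F'
  i=7: run of 'E' x 6 -> '6E'
  i=13: run of 'F' x 6 -> '6F'
  i=19: run of 'E' x 6 -> '6E'

RLE = 7F6E6F6E


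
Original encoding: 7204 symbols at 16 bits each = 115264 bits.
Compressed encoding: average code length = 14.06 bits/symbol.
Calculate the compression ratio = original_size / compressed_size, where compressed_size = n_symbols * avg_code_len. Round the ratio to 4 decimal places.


original_size = n_symbols * orig_bits = 7204 * 16 = 115264 bits
compressed_size = n_symbols * avg_code_len = 7204 * 14.06 = 101288.24 bits
ratio = original_size / compressed_size = 115264 / 101288.24 = 1.138

Compression ratio = 1.138


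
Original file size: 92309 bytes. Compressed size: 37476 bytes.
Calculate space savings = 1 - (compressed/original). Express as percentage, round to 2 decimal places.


ratio = compressed/original = 37476/92309 = 0.405984
savings = 1 - ratio = 1 - 0.405984 = 0.594016
as a percentage: 0.594016 * 100 = 59.4%

Space savings = 1 - 37476/92309 = 59.4%


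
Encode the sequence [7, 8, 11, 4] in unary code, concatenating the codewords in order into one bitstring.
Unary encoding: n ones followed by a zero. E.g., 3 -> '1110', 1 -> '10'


Encode each number as n ones followed by a terminating 0:
  7 -> 11111110 (8 bits)
  8 -> 111111110 (9 bits)
  11 -> 111111111110 (12 bits)
  4 -> 11110 (5 bits)
Total length = 8 + 9 + 12 + 5 = 34 bits.

Unary([7, 8, 11, 4]) = 1111111011111111011111111111011110 (34 bits)


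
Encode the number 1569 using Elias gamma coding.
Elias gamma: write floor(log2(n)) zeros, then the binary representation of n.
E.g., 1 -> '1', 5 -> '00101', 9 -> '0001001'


num_bits = floor(log2(1569)) + 1 = 11
leading_zeros = num_bits - 1 = 10
binary(1569) = 11000100001

Elias gamma(1569) = '0000000000' + '11000100001' = 000000000011000100001 (21 bits)


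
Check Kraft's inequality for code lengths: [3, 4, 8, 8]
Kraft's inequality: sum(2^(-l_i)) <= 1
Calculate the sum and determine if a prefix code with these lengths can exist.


Sum = 2^(-3) + 2^(-4) + 2^(-8) + 2^(-8)
    = 0.125 + 0.0625 + 0.00390625 + 0.00390625
    = 50/256 = 0.1953125
Since 0.1953125 <= 1, Kraft's inequality IS satisfied.
A prefix code with these lengths CAN exist.

Kraft sum = 0.1953125. Satisfied.


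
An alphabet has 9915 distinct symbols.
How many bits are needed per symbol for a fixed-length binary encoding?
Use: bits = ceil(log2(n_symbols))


log2(9915) = 13.2754
Bracket: 2^13 = 8192 < 9915 <= 2^14 = 16384
So ceil(log2(9915)) = 14

bits = ceil(log2(9915)) = ceil(13.2754) = 14 bits


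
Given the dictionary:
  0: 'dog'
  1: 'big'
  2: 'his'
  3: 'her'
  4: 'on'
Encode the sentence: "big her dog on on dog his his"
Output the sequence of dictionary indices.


Look up each word in the dictionary:
  'big' -> 1
  'her' -> 3
  'dog' -> 0
  'on' -> 4
  'on' -> 4
  'dog' -> 0
  'his' -> 2
  'his' -> 2

Encoded: [1, 3, 0, 4, 4, 0, 2, 2]


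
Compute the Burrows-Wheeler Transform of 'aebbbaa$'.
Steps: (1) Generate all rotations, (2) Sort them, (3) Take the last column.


Rotations (sorted):
  0: $aebbbaa -> last char: a
  1: a$aebbba -> last char: a
  2: aa$aebbb -> last char: b
  3: aebbbaa$ -> last char: $
  4: baa$aebb -> last char: b
  5: bbaa$aeb -> last char: b
  6: bbbaa$ae -> last char: e
  7: ebbbaa$a -> last char: a


BWT = aab$bbea


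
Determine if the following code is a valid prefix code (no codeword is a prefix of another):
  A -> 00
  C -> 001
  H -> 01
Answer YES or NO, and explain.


Checking each pair (does one codeword prefix another?):
  A='00' vs C='001': prefix -- VIOLATION

NO -- this is NOT a valid prefix code. A (00) is a prefix of C (001).


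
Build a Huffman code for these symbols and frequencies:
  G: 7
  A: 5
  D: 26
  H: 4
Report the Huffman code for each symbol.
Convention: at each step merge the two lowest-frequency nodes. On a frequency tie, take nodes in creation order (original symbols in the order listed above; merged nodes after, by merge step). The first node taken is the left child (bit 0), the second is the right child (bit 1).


Huffman tree construction:
Step 1: Merge H(4) + A(5) = 9
Step 2: Merge G(7) + (H+A)(9) = 16
Step 3: Merge (G+(H+A))(16) + D(26) = 42
Read each symbol's code off the tree from the root (left child = 0, right child = 1).

Codes:
  G: 00 (length 2)
  A: 011 (length 3)
  D: 1 (length 1)
  H: 010 (length 3)
Average code length: 67/42 = 1.5952 bits/symbol


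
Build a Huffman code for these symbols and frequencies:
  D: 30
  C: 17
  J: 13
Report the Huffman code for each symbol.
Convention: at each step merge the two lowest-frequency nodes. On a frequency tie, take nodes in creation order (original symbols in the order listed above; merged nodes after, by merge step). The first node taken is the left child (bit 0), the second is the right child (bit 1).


Huffman tree construction:
Step 1: Merge J(13) + C(17) = 30
Step 2: Merge D(30) + (J+C)(30) = 60
Read each symbol's code off the tree from the root (left child = 0, right child = 1).

Codes:
  D: 0 (length 1)
  C: 11 (length 2)
  J: 10 (length 2)
Average code length: 90/60 = 1.5000 bits/symbol


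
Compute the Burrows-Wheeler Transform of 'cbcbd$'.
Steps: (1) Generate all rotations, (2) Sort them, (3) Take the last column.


Rotations (sorted):
  0: $cbcbd -> last char: d
  1: bcbd$c -> last char: c
  2: bd$cbc -> last char: c
  3: cbcbd$ -> last char: $
  4: cbd$cb -> last char: b
  5: d$cbcb -> last char: b


BWT = dcc$bb


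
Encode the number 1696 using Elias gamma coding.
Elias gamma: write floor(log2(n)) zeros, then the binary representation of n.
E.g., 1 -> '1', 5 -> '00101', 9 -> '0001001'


num_bits = floor(log2(1696)) + 1 = 11
leading_zeros = num_bits - 1 = 10
binary(1696) = 11010100000

Elias gamma(1696) = '0000000000' + '11010100000' = 000000000011010100000 (21 bits)


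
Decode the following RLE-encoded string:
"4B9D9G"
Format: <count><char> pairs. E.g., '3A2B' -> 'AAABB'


Expanding each <count><char> pair:
  4B -> 'BBBB'
  9D -> 'DDDDDDDDD'
  9G -> 'GGGGGGGGG'

Decoded = BBBBDDDDDDDDDGGGGGGGGG


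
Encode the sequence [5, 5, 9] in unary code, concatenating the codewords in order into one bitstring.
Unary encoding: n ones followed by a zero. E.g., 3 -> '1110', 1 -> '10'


Encode each number as n ones followed by a terminating 0:
  5 -> 111110 (6 bits)
  5 -> 111110 (6 bits)
  9 -> 1111111110 (10 bits)
Total length = 6 + 6 + 10 = 22 bits.

Unary([5, 5, 9]) = 1111101111101111111110 (22 bits)


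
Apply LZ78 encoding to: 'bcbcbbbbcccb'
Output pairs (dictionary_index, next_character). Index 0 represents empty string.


LZ78 encoding steps:
Dictionary: {0: ''}
Step 1: w='' (idx 0), next='b' -> output (0, 'b'), add 'b' as idx 1
Step 2: w='' (idx 0), next='c' -> output (0, 'c'), add 'c' as idx 2
Step 3: w='b' (idx 1), next='c' -> output (1, 'c'), add 'bc' as idx 3
Step 4: w='b' (idx 1), next='b' -> output (1, 'b'), add 'bb' as idx 4
Step 5: w='bb' (idx 4), next='c' -> output (4, 'c'), add 'bbc' as idx 5
Step 6: w='c' (idx 2), next='c' -> output (2, 'c'), add 'cc' as idx 6
Step 7: w='b' (idx 1), end of input -> output (1, '')


Encoded: [(0, 'b'), (0, 'c'), (1, 'c'), (1, 'b'), (4, 'c'), (2, 'c'), (1, '')]


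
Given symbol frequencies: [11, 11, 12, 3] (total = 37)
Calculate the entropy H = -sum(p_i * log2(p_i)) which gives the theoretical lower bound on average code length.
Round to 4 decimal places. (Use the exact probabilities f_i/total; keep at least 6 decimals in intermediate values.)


Per-symbol terms -p_i * log2(p_i) with p_i = f_i/37:
  p = 11/37 = 0.297297: log2(p) = -1.750022, -p*log2(p) = 0.520277
  p = 11/37 = 0.297297: log2(p) = -1.750022, -p*log2(p) = 0.520277
  p = 12/37 = 0.324324: log2(p) = -1.624491, -p*log2(p) = 0.526862
  p = 3/37 = 0.081081: log2(p) = -3.624491, -p*log2(p) = 0.293878
H = 0.520277 + 0.520277 + 0.526862 + 0.293878 = 1.861294

H = 1.8613 bits/symbol


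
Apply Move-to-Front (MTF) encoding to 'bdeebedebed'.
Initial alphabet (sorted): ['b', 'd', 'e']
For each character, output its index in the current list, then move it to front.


MTF encoding:
'b': index 0 in ['b', 'd', 'e'] -> ['b', 'd', 'e']
'd': index 1 in ['b', 'd', 'e'] -> ['d', 'b', 'e']
'e': index 2 in ['d', 'b', 'e'] -> ['e', 'd', 'b']
'e': index 0 in ['e', 'd', 'b'] -> ['e', 'd', 'b']
'b': index 2 in ['e', 'd', 'b'] -> ['b', 'e', 'd']
'e': index 1 in ['b', 'e', 'd'] -> ['e', 'b', 'd']
'd': index 2 in ['e', 'b', 'd'] -> ['d', 'e', 'b']
'e': index 1 in ['d', 'e', 'b'] -> ['e', 'd', 'b']
'b': index 2 in ['e', 'd', 'b'] -> ['b', 'e', 'd']
'e': index 1 in ['b', 'e', 'd'] -> ['e', 'b', 'd']
'd': index 2 in ['e', 'b', 'd'] -> ['d', 'e', 'b']


Output: [0, 1, 2, 0, 2, 1, 2, 1, 2, 1, 2]


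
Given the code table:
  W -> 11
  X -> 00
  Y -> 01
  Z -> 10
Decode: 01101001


Decoding:
01 -> Y
10 -> Z
10 -> Z
01 -> Y


Result: YZZY


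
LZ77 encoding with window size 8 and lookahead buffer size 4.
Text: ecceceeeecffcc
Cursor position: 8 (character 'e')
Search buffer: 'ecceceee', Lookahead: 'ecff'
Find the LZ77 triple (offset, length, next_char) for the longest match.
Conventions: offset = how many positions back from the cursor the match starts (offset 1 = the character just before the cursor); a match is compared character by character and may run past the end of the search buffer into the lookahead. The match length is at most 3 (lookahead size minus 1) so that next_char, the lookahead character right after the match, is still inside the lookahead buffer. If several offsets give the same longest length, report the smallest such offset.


Try each offset into the search buffer:
  offset=1 (pos 7, char 'e'): match length 1
  offset=2 (pos 6, char 'e'): match length 1
  offset=3 (pos 5, char 'e'): match length 1
  offset=4 (pos 4, char 'c'): match length 0
  offset=5 (pos 3, char 'e'): match length 2
  offset=6 (pos 2, char 'c'): match length 0
  offset=7 (pos 1, char 'c'): match length 0
  offset=8 (pos 0, char 'e'): match length 2
Longest match has length 2, found at offsets 5, 8; take the smallest, offset 5.
next_char = character at position 8 + 2 = 10 -> 'f'

Best match: offset=5, length=2 (matching 'ec' starting at position 3)
LZ77 triple: (5, 2, 'f')


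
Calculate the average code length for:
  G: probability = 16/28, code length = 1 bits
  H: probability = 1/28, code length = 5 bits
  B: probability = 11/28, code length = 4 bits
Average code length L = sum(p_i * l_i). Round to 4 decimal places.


Weighted contributions p_i * l_i:
  G: (16/28) * 1 = 16/28
  H: (1/28) * 5 = 5/28
  B: (11/28) * 4 = 44/28
Sum = (16 + 5 + 44)/28 = 65/28

L = 65/28 = 2.3214 bits/symbol


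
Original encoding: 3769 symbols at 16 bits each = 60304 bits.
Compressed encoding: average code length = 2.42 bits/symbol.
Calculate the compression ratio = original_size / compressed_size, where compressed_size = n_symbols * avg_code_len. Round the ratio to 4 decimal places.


original_size = n_symbols * orig_bits = 3769 * 16 = 60304 bits
compressed_size = n_symbols * avg_code_len = 3769 * 2.42 = 9120.98 bits
ratio = original_size / compressed_size = 60304 / 9120.98 = 6.6116

Compression ratio = 6.6116


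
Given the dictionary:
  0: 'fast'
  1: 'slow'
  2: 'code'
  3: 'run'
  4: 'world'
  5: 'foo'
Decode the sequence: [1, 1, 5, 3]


Look up each index in the dictionary:
  1 -> 'slow'
  1 -> 'slow'
  5 -> 'foo'
  3 -> 'run'

Decoded: "slow slow foo run"


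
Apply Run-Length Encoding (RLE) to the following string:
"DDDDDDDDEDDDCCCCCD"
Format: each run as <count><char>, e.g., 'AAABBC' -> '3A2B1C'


Scanning runs left to right:
  i=0: run of 'D' x 8 -> '8D'
  i=8: run of 'E' x 1 -> '1E'
  i=9: run of 'D' x 3 -> '3D'
  i=12: run of 'C' x 5 -> '5C'
  i=17: run of 'D' x 1 -> '1D'

RLE = 8D1E3D5C1D


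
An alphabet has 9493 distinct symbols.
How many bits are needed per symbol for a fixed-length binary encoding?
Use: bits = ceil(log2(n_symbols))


log2(9493) = 13.2126
Bracket: 2^13 = 8192 < 9493 <= 2^14 = 16384
So ceil(log2(9493)) = 14

bits = ceil(log2(9493)) = ceil(13.2126) = 14 bits


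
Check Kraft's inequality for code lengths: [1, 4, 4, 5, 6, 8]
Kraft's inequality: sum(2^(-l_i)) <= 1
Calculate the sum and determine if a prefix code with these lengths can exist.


Sum = 2^(-1) + 2^(-4) + 2^(-4) + 2^(-5) + 2^(-6) + 2^(-8)
    = 0.5 + 0.0625 + 0.0625 + 0.03125 + 0.015625 + 0.00390625
    = 173/256 = 0.67578125
Since 0.67578125 <= 1, Kraft's inequality IS satisfied.
A prefix code with these lengths CAN exist.

Kraft sum = 0.67578125. Satisfied.


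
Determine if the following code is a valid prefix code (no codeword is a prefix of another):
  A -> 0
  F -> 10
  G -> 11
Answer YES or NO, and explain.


Checking each pair (does one codeword prefix another?):
  A='0' vs F='10': no prefix
  A='0' vs G='11': no prefix
  F='10' vs A='0': no prefix
  F='10' vs G='11': no prefix
  G='11' vs A='0': no prefix
  G='11' vs F='10': no prefix
No violation found over all pairs.

YES -- this is a valid prefix code. No codeword is a prefix of any other codeword.


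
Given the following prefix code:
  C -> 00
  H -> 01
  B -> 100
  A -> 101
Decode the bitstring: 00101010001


Decoding step by step:
Bits 00 -> C
Bits 101 -> A
Bits 01 -> H
Bits 00 -> C
Bits 01 -> H


Decoded message: CAHCH


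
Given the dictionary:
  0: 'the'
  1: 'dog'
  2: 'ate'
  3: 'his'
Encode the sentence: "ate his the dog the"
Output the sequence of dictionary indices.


Look up each word in the dictionary:
  'ate' -> 2
  'his' -> 3
  'the' -> 0
  'dog' -> 1
  'the' -> 0

Encoded: [2, 3, 0, 1, 0]


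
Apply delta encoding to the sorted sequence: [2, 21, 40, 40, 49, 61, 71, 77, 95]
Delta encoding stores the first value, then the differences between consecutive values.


First value: 2
Deltas:
  21 - 2 = 19
  40 - 21 = 19
  40 - 40 = 0
  49 - 40 = 9
  61 - 49 = 12
  71 - 61 = 10
  77 - 71 = 6
  95 - 77 = 18


Delta encoded: [2, 19, 19, 0, 9, 12, 10, 6, 18]


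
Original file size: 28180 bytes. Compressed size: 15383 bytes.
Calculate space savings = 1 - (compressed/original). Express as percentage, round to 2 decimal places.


ratio = compressed/original = 15383/28180 = 0.545884
savings = 1 - ratio = 1 - 0.545884 = 0.454116
as a percentage: 0.454116 * 100 = 45.41%

Space savings = 1 - 15383/28180 = 45.41%


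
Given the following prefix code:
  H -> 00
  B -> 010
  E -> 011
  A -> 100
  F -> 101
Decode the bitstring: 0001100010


Decoding step by step:
Bits 00 -> H
Bits 011 -> E
Bits 00 -> H
Bits 010 -> B


Decoded message: HEHB


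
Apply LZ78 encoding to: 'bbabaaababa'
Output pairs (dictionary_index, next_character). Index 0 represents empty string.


LZ78 encoding steps:
Dictionary: {0: ''}
Step 1: w='' (idx 0), next='b' -> output (0, 'b'), add 'b' as idx 1
Step 2: w='b' (idx 1), next='a' -> output (1, 'a'), add 'ba' as idx 2
Step 3: w='ba' (idx 2), next='a' -> output (2, 'a'), add 'baa' as idx 3
Step 4: w='' (idx 0), next='a' -> output (0, 'a'), add 'a' as idx 4
Step 5: w='ba' (idx 2), next='b' -> output (2, 'b'), add 'bab' as idx 5
Step 6: w='a' (idx 4), end of input -> output (4, '')


Encoded: [(0, 'b'), (1, 'a'), (2, 'a'), (0, 'a'), (2, 'b'), (4, '')]


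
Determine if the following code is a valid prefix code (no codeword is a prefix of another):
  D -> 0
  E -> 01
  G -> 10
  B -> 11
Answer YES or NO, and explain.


Checking each pair (does one codeword prefix another?):
  D='0' vs E='01': prefix -- VIOLATION

NO -- this is NOT a valid prefix code. D (0) is a prefix of E (01).


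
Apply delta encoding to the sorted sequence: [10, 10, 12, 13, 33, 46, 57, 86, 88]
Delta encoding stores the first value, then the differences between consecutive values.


First value: 10
Deltas:
  10 - 10 = 0
  12 - 10 = 2
  13 - 12 = 1
  33 - 13 = 20
  46 - 33 = 13
  57 - 46 = 11
  86 - 57 = 29
  88 - 86 = 2


Delta encoded: [10, 0, 2, 1, 20, 13, 11, 29, 2]


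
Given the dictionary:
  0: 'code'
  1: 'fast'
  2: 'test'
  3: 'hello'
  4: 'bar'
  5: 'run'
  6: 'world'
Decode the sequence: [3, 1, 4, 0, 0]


Look up each index in the dictionary:
  3 -> 'hello'
  1 -> 'fast'
  4 -> 'bar'
  0 -> 'code'
  0 -> 'code'

Decoded: "hello fast bar code code"


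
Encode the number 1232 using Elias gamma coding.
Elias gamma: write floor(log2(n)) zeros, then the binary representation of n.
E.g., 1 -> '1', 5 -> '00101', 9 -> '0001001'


num_bits = floor(log2(1232)) + 1 = 11
leading_zeros = num_bits - 1 = 10
binary(1232) = 10011010000

Elias gamma(1232) = '0000000000' + '10011010000' = 000000000010011010000 (21 bits)


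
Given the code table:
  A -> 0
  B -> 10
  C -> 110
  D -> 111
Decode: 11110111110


Decoding:
111 -> D
10 -> B
111 -> D
110 -> C


Result: DBDC


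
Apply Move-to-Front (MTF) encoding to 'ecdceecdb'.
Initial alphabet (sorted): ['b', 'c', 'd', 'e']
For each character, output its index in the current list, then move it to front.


MTF encoding:
'e': index 3 in ['b', 'c', 'd', 'e'] -> ['e', 'b', 'c', 'd']
'c': index 2 in ['e', 'b', 'c', 'd'] -> ['c', 'e', 'b', 'd']
'd': index 3 in ['c', 'e', 'b', 'd'] -> ['d', 'c', 'e', 'b']
'c': index 1 in ['d', 'c', 'e', 'b'] -> ['c', 'd', 'e', 'b']
'e': index 2 in ['c', 'd', 'e', 'b'] -> ['e', 'c', 'd', 'b']
'e': index 0 in ['e', 'c', 'd', 'b'] -> ['e', 'c', 'd', 'b']
'c': index 1 in ['e', 'c', 'd', 'b'] -> ['c', 'e', 'd', 'b']
'd': index 2 in ['c', 'e', 'd', 'b'] -> ['d', 'c', 'e', 'b']
'b': index 3 in ['d', 'c', 'e', 'b'] -> ['b', 'd', 'c', 'e']


Output: [3, 2, 3, 1, 2, 0, 1, 2, 3]


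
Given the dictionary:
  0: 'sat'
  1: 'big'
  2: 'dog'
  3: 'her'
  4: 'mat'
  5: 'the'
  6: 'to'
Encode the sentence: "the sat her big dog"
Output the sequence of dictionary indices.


Look up each word in the dictionary:
  'the' -> 5
  'sat' -> 0
  'her' -> 3
  'big' -> 1
  'dog' -> 2

Encoded: [5, 0, 3, 1, 2]


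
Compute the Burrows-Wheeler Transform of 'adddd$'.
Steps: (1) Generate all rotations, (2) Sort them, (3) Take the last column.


Rotations (sorted):
  0: $adddd -> last char: d
  1: adddd$ -> last char: $
  2: d$addd -> last char: d
  3: dd$add -> last char: d
  4: ddd$ad -> last char: d
  5: dddd$a -> last char: a


BWT = d$ddda


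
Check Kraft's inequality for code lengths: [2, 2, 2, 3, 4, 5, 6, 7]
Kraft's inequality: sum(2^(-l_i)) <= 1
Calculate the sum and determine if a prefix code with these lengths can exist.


Sum = 2^(-2) + 2^(-2) + 2^(-2) + 2^(-3) + 2^(-4) + 2^(-5) + 2^(-6) + 2^(-7)
    = 0.25 + 0.25 + 0.25 + 0.125 + 0.0625 + 0.03125 + 0.015625 + 0.0078125
    = 127/128 = 0.9921875
Since 0.9921875 <= 1, Kraft's inequality IS satisfied.
A prefix code with these lengths CAN exist.

Kraft sum = 0.9921875. Satisfied.


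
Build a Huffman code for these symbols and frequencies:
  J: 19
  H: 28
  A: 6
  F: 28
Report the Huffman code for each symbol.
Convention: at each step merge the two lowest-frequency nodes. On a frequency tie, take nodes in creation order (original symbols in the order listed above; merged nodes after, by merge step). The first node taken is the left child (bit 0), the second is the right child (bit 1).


Huffman tree construction:
Step 1: Merge A(6) + J(19) = 25
Step 2: Merge (A+J)(25) + H(28) = 53
Step 3: Merge F(28) + ((A+J)+H)(53) = 81
Read each symbol's code off the tree from the root (left child = 0, right child = 1).

Codes:
  J: 101 (length 3)
  H: 11 (length 2)
  A: 100 (length 3)
  F: 0 (length 1)
Average code length: 159/81 = 1.9630 bits/symbol


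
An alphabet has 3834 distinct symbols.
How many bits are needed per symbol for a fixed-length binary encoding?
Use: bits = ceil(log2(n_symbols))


log2(3834) = 11.9046
Bracket: 2^11 = 2048 < 3834 <= 2^12 = 4096
So ceil(log2(3834)) = 12

bits = ceil(log2(3834)) = ceil(11.9046) = 12 bits


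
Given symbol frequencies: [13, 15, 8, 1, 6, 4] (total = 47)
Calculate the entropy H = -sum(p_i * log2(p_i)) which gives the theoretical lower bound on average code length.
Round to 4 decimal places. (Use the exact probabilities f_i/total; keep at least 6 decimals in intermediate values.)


Per-symbol terms -p_i * log2(p_i) with p_i = f_i/47:
  p = 13/47 = 0.276596: log2(p) = -1.854149, -p*log2(p) = 0.512850
  p = 15/47 = 0.319149: log2(p) = -1.647698, -p*log2(p) = 0.525861
  p = 8/47 = 0.170213: log2(p) = -2.554589, -p*log2(p) = 0.434824
  p = 1/47 = 0.021277: log2(p) = -5.554589, -p*log2(p) = 0.118183
  p = 6/47 = 0.127660: log2(p) = -2.969626, -p*log2(p) = 0.379101
  p = 4/47 = 0.085106: log2(p) = -3.554589, -p*log2(p) = 0.302518
H = 0.512850 + 0.525861 + 0.434824 + 0.118183 + 0.379101 + 0.302518 = 2.273337

H = 2.2733 bits/symbol


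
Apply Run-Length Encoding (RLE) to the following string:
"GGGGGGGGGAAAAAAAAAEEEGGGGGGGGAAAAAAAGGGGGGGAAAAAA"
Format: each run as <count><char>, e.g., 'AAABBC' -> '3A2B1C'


Scanning runs left to right:
  i=0: run of 'G' x 9 -> '9G'
  i=9: run of 'A' x 9 -> '9A'
  i=18: run of 'E' x 3 -> '3E'
  i=21: run of 'G' x 8 -> '8G'
  i=29: run of 'A' x 7 -> '7A'
  i=36: run of 'G' x 7 -> '7G'
  i=43: run of 'A' x 6 -> '6A'

RLE = 9G9A3E8G7A7G6A


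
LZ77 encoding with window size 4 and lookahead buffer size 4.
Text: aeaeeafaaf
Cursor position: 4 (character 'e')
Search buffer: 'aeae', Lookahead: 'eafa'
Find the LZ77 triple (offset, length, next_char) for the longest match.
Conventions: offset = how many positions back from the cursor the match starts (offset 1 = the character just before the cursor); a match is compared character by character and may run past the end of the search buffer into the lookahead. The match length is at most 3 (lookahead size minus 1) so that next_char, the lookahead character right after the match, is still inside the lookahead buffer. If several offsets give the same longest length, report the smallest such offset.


Try each offset into the search buffer:
  offset=1 (pos 3, char 'e'): match length 1
  offset=2 (pos 2, char 'a'): match length 0
  offset=3 (pos 1, char 'e'): match length 2
  offset=4 (pos 0, char 'a'): match length 0
Longest match has length 2 at offset 3.
next_char = character at position 4 + 2 = 6 -> 'f'

Best match: offset=3, length=2 (matching 'ea' starting at position 1)
LZ77 triple: (3, 2, 'f')


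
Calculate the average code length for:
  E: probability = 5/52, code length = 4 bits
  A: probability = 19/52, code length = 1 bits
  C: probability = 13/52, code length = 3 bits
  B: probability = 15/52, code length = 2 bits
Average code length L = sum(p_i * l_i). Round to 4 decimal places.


Weighted contributions p_i * l_i:
  E: (5/52) * 4 = 20/52
  A: (19/52) * 1 = 19/52
  C: (13/52) * 3 = 39/52
  B: (15/52) * 2 = 30/52
Sum = (20 + 19 + 39 + 30)/52 = 108/52

L = 108/52 = 2.0769 bits/symbol


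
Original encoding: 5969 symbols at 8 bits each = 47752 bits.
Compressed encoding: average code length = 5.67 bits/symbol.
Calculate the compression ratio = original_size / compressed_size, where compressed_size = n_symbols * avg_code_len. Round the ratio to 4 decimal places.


original_size = n_symbols * orig_bits = 5969 * 8 = 47752 bits
compressed_size = n_symbols * avg_code_len = 5969 * 5.67 = 33844.23 bits
ratio = original_size / compressed_size = 47752 / 33844.23 = 1.4109

Compression ratio = 1.4109


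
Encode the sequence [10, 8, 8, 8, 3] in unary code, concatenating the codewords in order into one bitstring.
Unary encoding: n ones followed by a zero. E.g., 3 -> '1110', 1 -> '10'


Encode each number as n ones followed by a terminating 0:
  10 -> 11111111110 (11 bits)
  8 -> 111111110 (9 bits)
  8 -> 111111110 (9 bits)
  8 -> 111111110 (9 bits)
  3 -> 1110 (4 bits)
Total length = 11 + 9 + 9 + 9 + 4 = 42 bits.

Unary([10, 8, 8, 8, 3]) = 111111111101111111101111111101111111101110 (42 bits)


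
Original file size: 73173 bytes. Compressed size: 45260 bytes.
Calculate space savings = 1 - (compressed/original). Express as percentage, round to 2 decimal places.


ratio = compressed/original = 45260/73173 = 0.618534
savings = 1 - ratio = 1 - 0.618534 = 0.381466
as a percentage: 0.381466 * 100 = 38.15%

Space savings = 1 - 45260/73173 = 38.15%


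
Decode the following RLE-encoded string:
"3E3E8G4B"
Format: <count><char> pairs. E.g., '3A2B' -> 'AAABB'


Expanding each <count><char> pair:
  3E -> 'EEE'
  3E -> 'EEE'
  8G -> 'GGGGGGGG'
  4B -> 'BBBB'

Decoded = EEEEEEGGGGGGGGBBBB


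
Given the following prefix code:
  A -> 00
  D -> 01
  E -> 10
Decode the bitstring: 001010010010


Decoding step by step:
Bits 00 -> A
Bits 10 -> E
Bits 10 -> E
Bits 01 -> D
Bits 00 -> A
Bits 10 -> E


Decoded message: AEEDAE


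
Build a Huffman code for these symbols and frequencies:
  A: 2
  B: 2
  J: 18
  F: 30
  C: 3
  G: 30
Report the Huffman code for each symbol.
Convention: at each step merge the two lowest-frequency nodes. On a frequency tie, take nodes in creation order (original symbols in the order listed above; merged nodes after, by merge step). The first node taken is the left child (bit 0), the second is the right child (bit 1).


Huffman tree construction:
Step 1: Merge A(2) + B(2) = 4
Step 2: Merge C(3) + (A+B)(4) = 7
Step 3: Merge (C+(A+B))(7) + J(18) = 25
Step 4: Merge ((C+(A+B))+J)(25) + F(30) = 55
Step 5: Merge G(30) + (((C+(A+B))+J)+F)(55) = 85
Read each symbol's code off the tree from the root (left child = 0, right child = 1).

Codes:
  A: 10010 (length 5)
  B: 10011 (length 5)
  J: 101 (length 3)
  F: 11 (length 2)
  C: 1000 (length 4)
  G: 0 (length 1)
Average code length: 176/85 = 2.0706 bits/symbol


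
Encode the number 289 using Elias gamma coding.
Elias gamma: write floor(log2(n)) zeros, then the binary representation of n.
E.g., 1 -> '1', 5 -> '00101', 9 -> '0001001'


num_bits = floor(log2(289)) + 1 = 9
leading_zeros = num_bits - 1 = 8
binary(289) = 100100001

Elias gamma(289) = '00000000' + '100100001' = 00000000100100001 (17 bits)


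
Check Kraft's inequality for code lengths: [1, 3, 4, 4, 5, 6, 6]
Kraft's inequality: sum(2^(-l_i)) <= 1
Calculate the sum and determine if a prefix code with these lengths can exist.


Sum = 2^(-1) + 2^(-3) + 2^(-4) + 2^(-4) + 2^(-5) + 2^(-6) + 2^(-6)
    = 0.5 + 0.125 + 0.0625 + 0.0625 + 0.03125 + 0.015625 + 0.015625
    = 52/64 = 0.8125
Since 0.8125 <= 1, Kraft's inequality IS satisfied.
A prefix code with these lengths CAN exist.

Kraft sum = 0.8125. Satisfied.


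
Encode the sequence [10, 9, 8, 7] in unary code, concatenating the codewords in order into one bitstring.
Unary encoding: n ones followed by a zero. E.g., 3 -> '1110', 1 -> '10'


Encode each number as n ones followed by a terminating 0:
  10 -> 11111111110 (11 bits)
  9 -> 1111111110 (10 bits)
  8 -> 111111110 (9 bits)
  7 -> 11111110 (8 bits)
Total length = 11 + 10 + 9 + 8 = 38 bits.

Unary([10, 9, 8, 7]) = 11111111110111111111011111111011111110 (38 bits)


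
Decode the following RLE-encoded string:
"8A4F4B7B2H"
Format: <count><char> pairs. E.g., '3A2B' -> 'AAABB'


Expanding each <count><char> pair:
  8A -> 'AAAAAAAA'
  4F -> 'FFFF'
  4B -> 'BBBB'
  7B -> 'BBBBBBB'
  2H -> 'HH'

Decoded = AAAAAAAAFFFFBBBBBBBBBBBHH


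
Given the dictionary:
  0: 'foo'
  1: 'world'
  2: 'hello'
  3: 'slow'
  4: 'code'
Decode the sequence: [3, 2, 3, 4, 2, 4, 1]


Look up each index in the dictionary:
  3 -> 'slow'
  2 -> 'hello'
  3 -> 'slow'
  4 -> 'code'
  2 -> 'hello'
  4 -> 'code'
  1 -> 'world'

Decoded: "slow hello slow code hello code world"


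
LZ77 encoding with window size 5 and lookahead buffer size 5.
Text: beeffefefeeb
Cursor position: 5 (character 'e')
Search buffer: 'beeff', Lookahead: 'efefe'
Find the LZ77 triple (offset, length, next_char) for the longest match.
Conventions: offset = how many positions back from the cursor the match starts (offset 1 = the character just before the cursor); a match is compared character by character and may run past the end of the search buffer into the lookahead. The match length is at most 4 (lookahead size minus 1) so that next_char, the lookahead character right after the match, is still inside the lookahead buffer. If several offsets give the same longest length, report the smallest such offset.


Try each offset into the search buffer:
  offset=1 (pos 4, char 'f'): match length 0
  offset=2 (pos 3, char 'f'): match length 0
  offset=3 (pos 2, char 'e'): match length 2
  offset=4 (pos 1, char 'e'): match length 1
  offset=5 (pos 0, char 'b'): match length 0
Longest match has length 2 at offset 3.
next_char = character at position 5 + 2 = 7 -> 'e'

Best match: offset=3, length=2 (matching 'ef' starting at position 2)
LZ77 triple: (3, 2, 'e')


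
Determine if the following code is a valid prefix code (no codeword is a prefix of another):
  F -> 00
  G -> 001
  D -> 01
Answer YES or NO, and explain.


Checking each pair (does one codeword prefix another?):
  F='00' vs G='001': prefix -- VIOLATION

NO -- this is NOT a valid prefix code. F (00) is a prefix of G (001).


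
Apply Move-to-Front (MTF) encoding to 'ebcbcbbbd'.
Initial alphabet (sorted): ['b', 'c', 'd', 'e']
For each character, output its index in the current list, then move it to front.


MTF encoding:
'e': index 3 in ['b', 'c', 'd', 'e'] -> ['e', 'b', 'c', 'd']
'b': index 1 in ['e', 'b', 'c', 'd'] -> ['b', 'e', 'c', 'd']
'c': index 2 in ['b', 'e', 'c', 'd'] -> ['c', 'b', 'e', 'd']
'b': index 1 in ['c', 'b', 'e', 'd'] -> ['b', 'c', 'e', 'd']
'c': index 1 in ['b', 'c', 'e', 'd'] -> ['c', 'b', 'e', 'd']
'b': index 1 in ['c', 'b', 'e', 'd'] -> ['b', 'c', 'e', 'd']
'b': index 0 in ['b', 'c', 'e', 'd'] -> ['b', 'c', 'e', 'd']
'b': index 0 in ['b', 'c', 'e', 'd'] -> ['b', 'c', 'e', 'd']
'd': index 3 in ['b', 'c', 'e', 'd'] -> ['d', 'b', 'c', 'e']


Output: [3, 1, 2, 1, 1, 1, 0, 0, 3]


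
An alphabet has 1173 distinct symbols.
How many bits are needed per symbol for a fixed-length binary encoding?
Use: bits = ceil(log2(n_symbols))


log2(1173) = 10.196
Bracket: 2^10 = 1024 < 1173 <= 2^11 = 2048
So ceil(log2(1173)) = 11

bits = ceil(log2(1173)) = ceil(10.196) = 11 bits


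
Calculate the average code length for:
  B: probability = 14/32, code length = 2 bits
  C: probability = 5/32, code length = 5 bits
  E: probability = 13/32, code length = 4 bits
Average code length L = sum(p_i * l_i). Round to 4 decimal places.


Weighted contributions p_i * l_i:
  B: (14/32) * 2 = 28/32
  C: (5/32) * 5 = 25/32
  E: (13/32) * 4 = 52/32
Sum = (28 + 25 + 52)/32 = 105/32

L = 105/32 = 3.2813 bits/symbol


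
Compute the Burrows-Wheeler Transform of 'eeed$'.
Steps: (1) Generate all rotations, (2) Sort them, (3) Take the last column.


Rotations (sorted):
  0: $eeed -> last char: d
  1: d$eee -> last char: e
  2: ed$ee -> last char: e
  3: eed$e -> last char: e
  4: eeed$ -> last char: $


BWT = deee$


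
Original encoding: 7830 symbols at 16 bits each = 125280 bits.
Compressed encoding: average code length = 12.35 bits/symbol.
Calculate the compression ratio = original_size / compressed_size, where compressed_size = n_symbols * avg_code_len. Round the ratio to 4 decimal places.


original_size = n_symbols * orig_bits = 7830 * 16 = 125280 bits
compressed_size = n_symbols * avg_code_len = 7830 * 12.35 = 96700.5 bits
ratio = original_size / compressed_size = 125280 / 96700.5 = 1.2955

Compression ratio = 1.2955


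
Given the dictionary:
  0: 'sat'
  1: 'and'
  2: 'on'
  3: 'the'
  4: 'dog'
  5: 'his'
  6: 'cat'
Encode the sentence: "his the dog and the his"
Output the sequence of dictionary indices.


Look up each word in the dictionary:
  'his' -> 5
  'the' -> 3
  'dog' -> 4
  'and' -> 1
  'the' -> 3
  'his' -> 5

Encoded: [5, 3, 4, 1, 3, 5]


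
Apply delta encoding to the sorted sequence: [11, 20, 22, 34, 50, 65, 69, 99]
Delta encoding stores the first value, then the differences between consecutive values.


First value: 11
Deltas:
  20 - 11 = 9
  22 - 20 = 2
  34 - 22 = 12
  50 - 34 = 16
  65 - 50 = 15
  69 - 65 = 4
  99 - 69 = 30


Delta encoded: [11, 9, 2, 12, 16, 15, 4, 30]


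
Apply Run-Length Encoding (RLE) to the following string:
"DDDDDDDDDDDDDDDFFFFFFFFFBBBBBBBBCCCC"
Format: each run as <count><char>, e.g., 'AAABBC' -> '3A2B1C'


Scanning runs left to right:
  i=0: run of 'D' x 15 -> '15D'
  i=15: run of 'F' x 9 -> '9F'
  i=24: run of 'B' x 8 -> '8B'
  i=32: run of 'C' x 4 -> '4C'

RLE = 15D9F8B4C


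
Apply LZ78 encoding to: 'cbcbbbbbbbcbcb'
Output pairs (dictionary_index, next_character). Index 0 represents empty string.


LZ78 encoding steps:
Dictionary: {0: ''}
Step 1: w='' (idx 0), next='c' -> output (0, 'c'), add 'c' as idx 1
Step 2: w='' (idx 0), next='b' -> output (0, 'b'), add 'b' as idx 2
Step 3: w='c' (idx 1), next='b' -> output (1, 'b'), add 'cb' as idx 3
Step 4: w='b' (idx 2), next='b' -> output (2, 'b'), add 'bb' as idx 4
Step 5: w='bb' (idx 4), next='b' -> output (4, 'b'), add 'bbb' as idx 5
Step 6: w='b' (idx 2), next='c' -> output (2, 'c'), add 'bc' as idx 6
Step 7: w='bc' (idx 6), next='b' -> output (6, 'b'), add 'bcb' as idx 7


Encoded: [(0, 'c'), (0, 'b'), (1, 'b'), (2, 'b'), (4, 'b'), (2, 'c'), (6, 'b')]


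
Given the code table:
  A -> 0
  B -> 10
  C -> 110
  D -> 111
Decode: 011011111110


Decoding:
0 -> A
110 -> C
111 -> D
111 -> D
10 -> B


Result: ACDDB


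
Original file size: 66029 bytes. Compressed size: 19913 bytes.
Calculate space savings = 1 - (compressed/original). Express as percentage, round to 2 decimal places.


ratio = compressed/original = 19913/66029 = 0.30158
savings = 1 - ratio = 1 - 0.30158 = 0.69842
as a percentage: 0.69842 * 100 = 69.84%

Space savings = 1 - 19913/66029 = 69.84%


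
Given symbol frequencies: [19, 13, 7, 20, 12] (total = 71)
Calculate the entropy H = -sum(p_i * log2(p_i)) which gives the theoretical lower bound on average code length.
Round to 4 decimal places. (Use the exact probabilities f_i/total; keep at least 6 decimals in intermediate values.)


Per-symbol terms -p_i * log2(p_i) with p_i = f_i/71:
  p = 19/71 = 0.267606: log2(p) = -1.901820, -p*log2(p) = 0.508938
  p = 13/71 = 0.183099: log2(p) = -2.449307, -p*log2(p) = 0.448465
  p = 7/71 = 0.098592: log2(p) = -3.342392, -p*log2(p) = 0.329532
  p = 20/71 = 0.281690: log2(p) = -1.827819, -p*log2(p) = 0.514879
  p = 12/71 = 0.169014: log2(p) = -2.564785, -p*log2(p) = 0.433485
H = 0.508938 + 0.448465 + 0.329532 + 0.514879 + 0.433485 = 2.235299

H = 2.2353 bits/symbol


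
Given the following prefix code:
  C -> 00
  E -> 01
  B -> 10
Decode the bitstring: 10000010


Decoding step by step:
Bits 10 -> B
Bits 00 -> C
Bits 00 -> C
Bits 10 -> B


Decoded message: BCCB


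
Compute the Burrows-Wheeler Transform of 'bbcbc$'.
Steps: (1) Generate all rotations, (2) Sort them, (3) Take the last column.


Rotations (sorted):
  0: $bbcbc -> last char: c
  1: bbcbc$ -> last char: $
  2: bc$bbc -> last char: c
  3: bcbc$b -> last char: b
  4: c$bbcb -> last char: b
  5: cbc$bb -> last char: b


BWT = c$cbbb


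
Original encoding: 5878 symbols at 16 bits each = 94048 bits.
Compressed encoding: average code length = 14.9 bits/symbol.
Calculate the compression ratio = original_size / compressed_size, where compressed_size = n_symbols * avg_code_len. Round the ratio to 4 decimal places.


original_size = n_symbols * orig_bits = 5878 * 16 = 94048 bits
compressed_size = n_symbols * avg_code_len = 5878 * 14.9 = 87582.2 bits
ratio = original_size / compressed_size = 94048 / 87582.2 = 1.0738

Compression ratio = 1.0738


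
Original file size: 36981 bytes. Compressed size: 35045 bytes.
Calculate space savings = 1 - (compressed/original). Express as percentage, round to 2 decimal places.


ratio = compressed/original = 35045/36981 = 0.947649
savings = 1 - ratio = 1 - 0.947649 = 0.052351
as a percentage: 0.052351 * 100 = 5.24%

Space savings = 1 - 35045/36981 = 5.24%


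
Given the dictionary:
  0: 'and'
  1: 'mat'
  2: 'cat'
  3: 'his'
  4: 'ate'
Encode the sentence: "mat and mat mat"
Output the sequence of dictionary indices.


Look up each word in the dictionary:
  'mat' -> 1
  'and' -> 0
  'mat' -> 1
  'mat' -> 1

Encoded: [1, 0, 1, 1]


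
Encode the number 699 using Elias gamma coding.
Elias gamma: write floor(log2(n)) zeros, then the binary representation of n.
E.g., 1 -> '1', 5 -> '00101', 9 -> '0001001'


num_bits = floor(log2(699)) + 1 = 10
leading_zeros = num_bits - 1 = 9
binary(699) = 1010111011

Elias gamma(699) = '000000000' + '1010111011' = 0000000001010111011 (19 bits)


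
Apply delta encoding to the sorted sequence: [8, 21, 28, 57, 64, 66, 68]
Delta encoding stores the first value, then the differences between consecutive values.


First value: 8
Deltas:
  21 - 8 = 13
  28 - 21 = 7
  57 - 28 = 29
  64 - 57 = 7
  66 - 64 = 2
  68 - 66 = 2


Delta encoded: [8, 13, 7, 29, 7, 2, 2]


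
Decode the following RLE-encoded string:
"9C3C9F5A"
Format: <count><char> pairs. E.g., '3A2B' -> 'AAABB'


Expanding each <count><char> pair:
  9C -> 'CCCCCCCCC'
  3C -> 'CCC'
  9F -> 'FFFFFFFFF'
  5A -> 'AAAAA'

Decoded = CCCCCCCCCCCCFFFFFFFFFAAAAA


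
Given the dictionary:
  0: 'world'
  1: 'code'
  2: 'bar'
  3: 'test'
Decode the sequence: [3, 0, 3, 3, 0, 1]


Look up each index in the dictionary:
  3 -> 'test'
  0 -> 'world'
  3 -> 'test'
  3 -> 'test'
  0 -> 'world'
  1 -> 'code'

Decoded: "test world test test world code"


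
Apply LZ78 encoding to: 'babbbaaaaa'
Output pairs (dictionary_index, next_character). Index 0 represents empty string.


LZ78 encoding steps:
Dictionary: {0: ''}
Step 1: w='' (idx 0), next='b' -> output (0, 'b'), add 'b' as idx 1
Step 2: w='' (idx 0), next='a' -> output (0, 'a'), add 'a' as idx 2
Step 3: w='b' (idx 1), next='b' -> output (1, 'b'), add 'bb' as idx 3
Step 4: w='b' (idx 1), next='a' -> output (1, 'a'), add 'ba' as idx 4
Step 5: w='a' (idx 2), next='a' -> output (2, 'a'), add 'aa' as idx 5
Step 6: w='aa' (idx 5), end of input -> output (5, '')


Encoded: [(0, 'b'), (0, 'a'), (1, 'b'), (1, 'a'), (2, 'a'), (5, '')]


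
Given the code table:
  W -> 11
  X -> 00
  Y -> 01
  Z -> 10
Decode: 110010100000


Decoding:
11 -> W
00 -> X
10 -> Z
10 -> Z
00 -> X
00 -> X


Result: WXZZXX
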